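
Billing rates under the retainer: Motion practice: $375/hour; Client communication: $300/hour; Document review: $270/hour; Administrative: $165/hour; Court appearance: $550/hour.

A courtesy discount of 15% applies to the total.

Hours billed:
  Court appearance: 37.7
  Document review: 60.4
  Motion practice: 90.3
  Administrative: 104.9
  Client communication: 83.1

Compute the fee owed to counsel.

Motion practice: 90.3 × $375 = $33,862.50
Client communication: 83.1 × $300 = $24,930.00
Document review: 60.4 × $270 = $16,308.00
Administrative: 104.9 × $165 = $17,308.50
Court appearance: 37.7 × $550 = $20,735.00
Subtotal: $113,144.00
Less 15% discount: −$16,971.60
Total: $113,144.00 − $16,971.60 = $96,172.40

$96,172.40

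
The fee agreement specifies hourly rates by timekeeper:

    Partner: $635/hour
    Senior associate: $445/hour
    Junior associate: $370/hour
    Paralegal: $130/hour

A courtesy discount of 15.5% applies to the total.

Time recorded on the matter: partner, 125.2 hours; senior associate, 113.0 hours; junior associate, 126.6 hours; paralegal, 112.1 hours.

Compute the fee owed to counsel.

$161,565.69

Partner: 125.2 × $635 = $79,502.00
Senior associate: 113.0 × $445 = $50,285.00
Junior associate: 126.6 × $370 = $46,842.00
Paralegal: 112.1 × $130 = $14,573.00
Subtotal: $191,202.00
Less 15.5% discount: −$29,636.31
Total: $191,202.00 − $29,636.31 = $161,565.69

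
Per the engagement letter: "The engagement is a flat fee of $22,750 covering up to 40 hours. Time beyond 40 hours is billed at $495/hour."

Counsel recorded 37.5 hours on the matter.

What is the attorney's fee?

$22,750.00

37.5 hours is within the 40-hour scope; only the flat fee applies.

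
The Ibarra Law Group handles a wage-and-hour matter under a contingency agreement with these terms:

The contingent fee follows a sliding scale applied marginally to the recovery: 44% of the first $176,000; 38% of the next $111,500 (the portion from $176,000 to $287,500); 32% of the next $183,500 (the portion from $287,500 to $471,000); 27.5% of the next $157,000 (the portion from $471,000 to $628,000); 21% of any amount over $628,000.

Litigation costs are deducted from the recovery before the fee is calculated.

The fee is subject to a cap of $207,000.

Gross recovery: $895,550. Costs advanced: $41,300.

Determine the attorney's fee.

Fee base (net of costs): $895,550 − $41,300 = $854,250
First $176,000 at 44% = $77,440.00
Next $111,500 at 38% = $42,370.00
Next $183,500 at 32% = $58,720.00
Next $157,000 at 27.5% = $43,175.00
Remaining $226,250 at 21% = $47,512.50
Fee: $77,440.00 + $42,370.00 + $58,720.00 + $43,175.00 + $47,512.50 = $269,217.50
$269,217.50 exceeds the $207,000 cap, so the fee is capped at $207,000.00.

$207,000.00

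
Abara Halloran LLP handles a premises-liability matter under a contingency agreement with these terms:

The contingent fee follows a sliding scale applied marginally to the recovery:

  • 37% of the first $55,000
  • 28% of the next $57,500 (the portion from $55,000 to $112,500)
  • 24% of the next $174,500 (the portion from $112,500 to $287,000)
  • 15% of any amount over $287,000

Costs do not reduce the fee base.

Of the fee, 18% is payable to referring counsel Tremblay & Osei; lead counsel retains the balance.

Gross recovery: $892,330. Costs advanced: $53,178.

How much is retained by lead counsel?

$138,686.19

Fee base is the gross recovery, $892,330; costs are reimbursed separately.
First $55,000 at 37% = $20,350.00
Next $57,500 at 28% = $16,100.00
Next $174,500 at 24% = $41,880.00
Remaining $605,330 at 15% = $90,799.50
Fee: $20,350.00 + $16,100.00 + $41,880.00 + $90,799.50 = $169,129.50
Referral share: 18% of $169,129.50 = $30,443.31; lead counsel retains $169,129.50 − $30,443.31 = $138,686.19.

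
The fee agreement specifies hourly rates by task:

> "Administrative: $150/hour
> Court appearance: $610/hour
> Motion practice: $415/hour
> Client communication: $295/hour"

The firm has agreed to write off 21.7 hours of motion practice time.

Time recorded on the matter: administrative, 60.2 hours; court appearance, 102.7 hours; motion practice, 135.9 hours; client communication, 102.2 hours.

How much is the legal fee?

$149,219.00

Administrative: 60.2 × $150 = $9,030.00
Court appearance: 102.7 × $610 = $62,647.00
Motion practice: 135.9 × $415 = $56,398.50
Client communication: 102.2 × $295 = $30,149.00
Subtotal: $158,224.50
Write-off: 21.7 × $415 = $9,005.50
Total: $158,224.50 − $9,005.50 = $149,219.00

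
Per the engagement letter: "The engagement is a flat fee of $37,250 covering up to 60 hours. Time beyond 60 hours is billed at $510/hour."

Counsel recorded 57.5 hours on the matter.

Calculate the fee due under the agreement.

$37,250.00

57.5 hours is within the 60-hour scope; only the flat fee applies.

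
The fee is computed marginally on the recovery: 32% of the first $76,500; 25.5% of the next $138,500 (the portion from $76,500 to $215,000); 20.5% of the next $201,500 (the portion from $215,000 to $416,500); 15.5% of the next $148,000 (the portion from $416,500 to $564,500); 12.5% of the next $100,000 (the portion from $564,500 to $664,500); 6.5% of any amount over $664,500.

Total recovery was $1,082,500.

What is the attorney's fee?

$163,715.00

First $76,500 at 32% = $24,480.00
Next $138,500 at 25.5% = $35,317.50
Next $201,500 at 20.5% = $41,307.50
Next $148,000 at 15.5% = $22,940.00
Next $100,000 at 12.5% = $12,500.00
Remaining $418,000 at 6.5% = $27,170.00
Fee: $24,480.00 + $35,317.50 + $41,307.50 + $22,940.00 + $12,500.00 + $27,170.00 = $163,715.00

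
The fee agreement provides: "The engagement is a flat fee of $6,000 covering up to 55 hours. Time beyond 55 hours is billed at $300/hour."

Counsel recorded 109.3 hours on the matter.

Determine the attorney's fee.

Flat fee: $6,000.00
Excess hours: 109.3 − 55 = 54.3
Overrun: 54.3 × $300 = $16,290.00
Total: $6,000.00 + $16,290.00 = $22,290.00

$22,290.00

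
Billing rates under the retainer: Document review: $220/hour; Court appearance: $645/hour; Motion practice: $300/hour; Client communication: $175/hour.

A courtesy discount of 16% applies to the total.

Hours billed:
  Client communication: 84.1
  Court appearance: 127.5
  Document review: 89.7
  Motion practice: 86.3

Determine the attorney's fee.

Document review: 89.7 × $220 = $19,734.00
Court appearance: 127.5 × $645 = $82,237.50
Motion practice: 86.3 × $300 = $25,890.00
Client communication: 84.1 × $175 = $14,717.50
Subtotal: $142,579.00
Less 16% discount: −$22,812.64
Total: $142,579.00 − $22,812.64 = $119,766.36

$119,766.36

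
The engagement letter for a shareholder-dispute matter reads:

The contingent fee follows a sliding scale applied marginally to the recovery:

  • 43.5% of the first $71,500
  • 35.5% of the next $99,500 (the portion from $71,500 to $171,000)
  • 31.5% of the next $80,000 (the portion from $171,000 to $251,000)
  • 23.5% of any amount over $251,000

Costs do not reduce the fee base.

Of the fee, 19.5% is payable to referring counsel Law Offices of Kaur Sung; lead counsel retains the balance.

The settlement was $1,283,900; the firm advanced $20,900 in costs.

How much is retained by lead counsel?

$269,156.98

Fee base is the gross recovery, $1,283,900; costs are reimbursed separately.
First $71,500 at 43.5% = $31,102.50
Next $99,500 at 35.5% = $35,322.50
Next $80,000 at 31.5% = $25,200.00
Remaining $1,032,900 at 23.5% = $242,731.50
Fee: $31,102.50 + $35,322.50 + $25,200.00 + $242,731.50 = $334,356.50
Referral share: 19.5% of $334,356.50 = $65,199.52; lead counsel retains $334,356.50 − $65,199.52 = $269,156.98.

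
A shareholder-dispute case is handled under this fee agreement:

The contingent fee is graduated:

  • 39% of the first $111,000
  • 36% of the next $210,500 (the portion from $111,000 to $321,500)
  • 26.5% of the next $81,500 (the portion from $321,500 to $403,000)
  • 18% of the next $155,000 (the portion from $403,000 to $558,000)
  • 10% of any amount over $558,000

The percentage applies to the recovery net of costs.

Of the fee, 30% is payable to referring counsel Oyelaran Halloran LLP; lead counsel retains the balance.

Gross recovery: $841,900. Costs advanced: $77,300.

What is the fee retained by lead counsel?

$132,459.25

Fee base (net of costs): $841,900 − $77,300 = $764,600
First $111,000 at 39% = $43,290.00
Next $210,500 at 36% = $75,780.00
Next $81,500 at 26.5% = $21,597.50
Next $155,000 at 18% = $27,900.00
Remaining $206,600 at 10% = $20,660.00
Fee: $43,290.00 + $75,780.00 + $21,597.50 + $27,900.00 + $20,660.00 = $189,227.50
Referral share: 30% of $189,227.50 = $56,768.25; lead counsel retains $189,227.50 − $56,768.25 = $132,459.25.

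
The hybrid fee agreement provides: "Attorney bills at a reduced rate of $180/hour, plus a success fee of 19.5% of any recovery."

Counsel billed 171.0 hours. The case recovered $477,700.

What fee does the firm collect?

Hourly: 171.0 × $180 = $30,780.00
Success fee: 19.5% of $477,700 = $93,151.50
Total: $30,780.00 + $93,151.50 = $123,931.50

$123,931.50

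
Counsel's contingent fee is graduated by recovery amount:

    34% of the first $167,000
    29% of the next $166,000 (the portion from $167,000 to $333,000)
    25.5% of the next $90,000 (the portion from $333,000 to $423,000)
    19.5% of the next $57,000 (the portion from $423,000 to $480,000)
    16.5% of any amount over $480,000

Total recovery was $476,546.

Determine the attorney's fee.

First $167,000 at 34% = $56,780.00
Next $166,000 at 29% = $48,140.00
Next $90,000 at 25.5% = $22,950.00
Remaining $53,546 at 19.5% = $10,441.47
Fee: $56,780.00 + $48,140.00 + $22,950.00 + $10,441.47 = $138,311.47

$138,311.47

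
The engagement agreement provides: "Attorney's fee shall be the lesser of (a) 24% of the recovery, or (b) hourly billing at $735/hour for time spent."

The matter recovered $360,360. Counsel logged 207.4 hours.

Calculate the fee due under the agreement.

(a) 24% of $360,360 = $86,486.40
(b) 207.4 × $735 = $152,439.00
The lesser is (a): $86,486.40.

$86,486.40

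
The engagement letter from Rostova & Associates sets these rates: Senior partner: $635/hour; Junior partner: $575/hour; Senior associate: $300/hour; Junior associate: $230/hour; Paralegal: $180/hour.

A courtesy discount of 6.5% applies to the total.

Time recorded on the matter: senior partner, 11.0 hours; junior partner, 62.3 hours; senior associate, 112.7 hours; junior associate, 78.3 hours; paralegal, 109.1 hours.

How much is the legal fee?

$106,837.31

Senior partner: 11.0 × $635 = $6,985.00
Junior partner: 62.3 × $575 = $35,822.50
Senior associate: 112.7 × $300 = $33,810.00
Junior associate: 78.3 × $230 = $18,009.00
Paralegal: 109.1 × $180 = $19,638.00
Subtotal: $114,264.50
Less 6.5% discount: −$7,427.19
Total: $114,264.50 − $7,427.19 = $106,837.31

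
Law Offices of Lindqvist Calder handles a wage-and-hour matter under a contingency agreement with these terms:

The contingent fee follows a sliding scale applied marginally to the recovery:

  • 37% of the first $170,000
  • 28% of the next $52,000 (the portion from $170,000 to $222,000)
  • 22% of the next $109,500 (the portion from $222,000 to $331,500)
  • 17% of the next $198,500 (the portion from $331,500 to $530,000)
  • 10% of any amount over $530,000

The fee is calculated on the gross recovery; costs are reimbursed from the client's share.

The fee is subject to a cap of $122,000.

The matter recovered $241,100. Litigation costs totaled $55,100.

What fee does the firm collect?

$81,662.00

Fee base is the gross recovery, $241,100; costs are reimbursed separately.
First $170,000 at 37% = $62,900.00
Next $52,000 at 28% = $14,560.00
Remaining $19,100 at 22% = $4,202.00
Fee: $62,900.00 + $14,560.00 + $4,202.00 = $81,662.00
$81,662.00 is under the $122,000 cap.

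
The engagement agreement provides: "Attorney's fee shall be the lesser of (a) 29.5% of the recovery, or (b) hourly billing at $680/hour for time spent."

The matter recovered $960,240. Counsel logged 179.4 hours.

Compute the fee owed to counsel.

(a) 29.5% of $960,240 = $283,270.80
(b) 179.4 × $680 = $121,992.00
The lesser is (b): $121,992.00.

$121,992.00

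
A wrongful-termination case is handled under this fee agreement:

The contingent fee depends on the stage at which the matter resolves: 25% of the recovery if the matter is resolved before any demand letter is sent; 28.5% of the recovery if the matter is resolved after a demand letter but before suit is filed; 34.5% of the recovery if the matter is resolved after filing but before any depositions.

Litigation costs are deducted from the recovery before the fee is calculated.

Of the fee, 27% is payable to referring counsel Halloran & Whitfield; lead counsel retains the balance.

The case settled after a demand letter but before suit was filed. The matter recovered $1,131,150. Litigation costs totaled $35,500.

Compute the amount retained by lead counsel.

Fee base (net of costs): $1,131,150 − $35,500 = $1,095,650
The matter settled after a demand letter but before suit was filed, so the 28.5% rate applies.
$1,095,650 × 28.5% = $312,260.25
Referral share: 27% of $312,260.25 = $84,310.27; lead counsel retains $312,260.25 − $84,310.27 = $227,949.98.

$227,949.98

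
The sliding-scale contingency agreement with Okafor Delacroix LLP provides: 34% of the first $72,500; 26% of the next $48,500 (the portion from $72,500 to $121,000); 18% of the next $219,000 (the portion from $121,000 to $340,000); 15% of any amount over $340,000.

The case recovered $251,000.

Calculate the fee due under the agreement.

First $72,500 at 34% = $24,650.00
Next $48,500 at 26% = $12,610.00
Remaining $130,000 at 18% = $23,400.00
Fee: $24,650.00 + $12,610.00 + $23,400.00 = $60,660.00

$60,660.00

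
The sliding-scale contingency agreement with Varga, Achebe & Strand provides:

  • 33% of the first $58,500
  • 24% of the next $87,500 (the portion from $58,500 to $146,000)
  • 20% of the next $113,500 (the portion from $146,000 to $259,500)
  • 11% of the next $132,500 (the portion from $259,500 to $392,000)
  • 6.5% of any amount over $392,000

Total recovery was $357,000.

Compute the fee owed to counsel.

First $58,500 at 33% = $19,305.00
Next $87,500 at 24% = $21,000.00
Next $113,500 at 20% = $22,700.00
Remaining $97,500 at 11% = $10,725.00
Fee: $19,305.00 + $21,000.00 + $22,700.00 + $10,725.00 = $73,730.00

$73,730.00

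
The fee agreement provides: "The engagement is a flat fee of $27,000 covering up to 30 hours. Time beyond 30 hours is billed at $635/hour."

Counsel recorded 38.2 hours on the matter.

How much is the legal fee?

$32,207.00

Flat fee: $27,000.00
Excess hours: 38.2 − 30 = 8.2
Overrun: 8.2 × $635 = $5,207.00
Total: $27,000.00 + $5,207.00 = $32,207.00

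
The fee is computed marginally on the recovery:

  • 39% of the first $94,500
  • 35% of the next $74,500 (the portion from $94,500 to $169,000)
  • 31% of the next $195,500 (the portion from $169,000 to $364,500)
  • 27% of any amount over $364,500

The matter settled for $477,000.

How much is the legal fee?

$153,910.00

First $94,500 at 39% = $36,855.00
Next $74,500 at 35% = $26,075.00
Next $195,500 at 31% = $60,605.00
Remaining $112,500 at 27% = $30,375.00
Fee: $36,855.00 + $26,075.00 + $60,605.00 + $30,375.00 = $153,910.00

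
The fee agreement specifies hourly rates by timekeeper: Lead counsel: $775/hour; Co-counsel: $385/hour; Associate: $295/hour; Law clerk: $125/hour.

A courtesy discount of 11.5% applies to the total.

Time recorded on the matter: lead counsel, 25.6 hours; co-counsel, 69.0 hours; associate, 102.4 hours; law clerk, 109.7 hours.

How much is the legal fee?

Lead counsel: 25.6 × $775 = $19,840.00
Co-counsel: 69.0 × $385 = $26,565.00
Associate: 102.4 × $295 = $30,208.00
Law clerk: 109.7 × $125 = $13,712.50
Subtotal: $90,325.50
Less 11.5% discount: −$10,387.43
Total: $90,325.50 − $10,387.43 = $79,938.07

$79,938.07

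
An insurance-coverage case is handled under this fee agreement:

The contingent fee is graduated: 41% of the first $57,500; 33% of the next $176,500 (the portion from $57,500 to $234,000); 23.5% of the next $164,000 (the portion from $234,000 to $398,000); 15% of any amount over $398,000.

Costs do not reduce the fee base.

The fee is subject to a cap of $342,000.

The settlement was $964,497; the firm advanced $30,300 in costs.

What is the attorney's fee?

$205,334.55

Fee base is the gross recovery, $964,497; costs are reimbursed separately.
First $57,500 at 41% = $23,575.00
Next $176,500 at 33% = $58,245.00
Next $164,000 at 23.5% = $38,540.00
Remaining $566,497 at 15% = $84,974.55
Fee: $23,575.00 + $58,245.00 + $38,540.00 + $84,974.55 = $205,334.55
$205,334.55 is under the $342,000 cap.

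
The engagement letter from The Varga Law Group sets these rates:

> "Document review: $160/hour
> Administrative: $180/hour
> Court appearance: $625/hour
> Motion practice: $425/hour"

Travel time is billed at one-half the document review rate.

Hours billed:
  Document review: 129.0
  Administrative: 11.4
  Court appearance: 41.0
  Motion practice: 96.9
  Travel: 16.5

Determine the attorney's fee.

$90,819.50

Document review: 129.0 × $160 = $20,640.00
Administrative: 11.4 × $180 = $2,052.00
Court appearance: 41.0 × $625 = $25,625.00
Motion practice: 96.9 × $425 = $41,182.50
Subtotal: $20,640.00 + $2,052.00 + $25,625.00 + $41,182.50 = $89,499.50
Travel: 16.5 × ($160 ÷ 2) = 16.5 × $80.00 = $1,320.00
Total: $89,499.50 + $1,320.00 = $90,819.50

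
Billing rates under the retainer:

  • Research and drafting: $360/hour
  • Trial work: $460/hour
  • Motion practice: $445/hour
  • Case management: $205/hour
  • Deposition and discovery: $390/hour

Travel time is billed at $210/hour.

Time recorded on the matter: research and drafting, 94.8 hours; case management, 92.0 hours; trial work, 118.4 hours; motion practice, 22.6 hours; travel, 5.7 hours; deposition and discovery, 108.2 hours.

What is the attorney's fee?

Research and drafting: 94.8 × $360 = $34,128.00
Trial work: 118.4 × $460 = $54,464.00
Motion practice: 22.6 × $445 = $10,057.00
Case management: 92.0 × $205 = $18,860.00
Deposition and discovery: 108.2 × $390 = $42,198.00
Subtotal: $34,128.00 + $54,464.00 + $10,057.00 + $18,860.00 + $42,198.00 = $159,707.00
Travel: 5.7 × $210 = $1,197.00
Total: $159,707.00 + $1,197.00 = $160,904.00

$160,904.00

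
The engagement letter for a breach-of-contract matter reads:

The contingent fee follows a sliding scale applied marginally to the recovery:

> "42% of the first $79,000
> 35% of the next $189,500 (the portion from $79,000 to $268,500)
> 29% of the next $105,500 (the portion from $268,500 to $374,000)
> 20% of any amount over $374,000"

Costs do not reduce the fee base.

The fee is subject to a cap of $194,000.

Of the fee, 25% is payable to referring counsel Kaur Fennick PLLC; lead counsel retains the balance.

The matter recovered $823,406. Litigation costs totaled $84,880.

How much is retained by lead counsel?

Fee base is the gross recovery, $823,406; costs are reimbursed separately.
First $79,000 at 42% = $33,180.00
Next $189,500 at 35% = $66,325.00
Next $105,500 at 29% = $30,595.00
Remaining $449,406 at 20% = $89,881.20
Fee: $33,180.00 + $66,325.00 + $30,595.00 + $89,881.20 = $219,981.20
$219,981.20 exceeds the $194,000 cap, so the fee is capped at $194,000.00.
Referral share: 25% of $194,000.00 = $48,500.00; lead counsel retains $194,000.00 − $48,500.00 = $145,500.00.

$145,500.00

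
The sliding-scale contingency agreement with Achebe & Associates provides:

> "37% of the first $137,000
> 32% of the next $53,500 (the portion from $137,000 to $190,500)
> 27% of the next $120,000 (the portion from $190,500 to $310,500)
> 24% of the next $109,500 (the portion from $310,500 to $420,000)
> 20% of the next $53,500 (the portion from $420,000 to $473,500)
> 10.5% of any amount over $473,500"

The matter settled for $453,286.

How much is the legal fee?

First $137,000 at 37% = $50,690.00
Next $53,500 at 32% = $17,120.00
Next $120,000 at 27% = $32,400.00
Next $109,500 at 24% = $26,280.00
Remaining $33,286 at 20% = $6,657.20
Fee: $50,690.00 + $17,120.00 + $32,400.00 + $26,280.00 + $6,657.20 = $133,147.20

$133,147.20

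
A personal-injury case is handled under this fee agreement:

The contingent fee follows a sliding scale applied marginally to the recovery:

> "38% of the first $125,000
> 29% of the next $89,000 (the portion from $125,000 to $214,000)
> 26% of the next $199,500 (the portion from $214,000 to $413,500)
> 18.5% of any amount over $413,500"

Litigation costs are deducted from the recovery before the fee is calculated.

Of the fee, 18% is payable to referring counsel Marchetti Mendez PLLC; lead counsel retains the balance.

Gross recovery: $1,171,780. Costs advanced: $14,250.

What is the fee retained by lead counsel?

$215,516.95

Fee base (net of costs): $1,171,780 − $14,250 = $1,157,530
First $125,000 at 38% = $47,500.00
Next $89,000 at 29% = $25,810.00
Next $199,500 at 26% = $51,870.00
Remaining $744,030 at 18.5% = $137,645.55
Fee: $47,500.00 + $25,810.00 + $51,870.00 + $137,645.55 = $262,825.55
Referral share: 18% of $262,825.55 = $47,308.60; lead counsel retains $262,825.55 − $47,308.60 = $215,516.95.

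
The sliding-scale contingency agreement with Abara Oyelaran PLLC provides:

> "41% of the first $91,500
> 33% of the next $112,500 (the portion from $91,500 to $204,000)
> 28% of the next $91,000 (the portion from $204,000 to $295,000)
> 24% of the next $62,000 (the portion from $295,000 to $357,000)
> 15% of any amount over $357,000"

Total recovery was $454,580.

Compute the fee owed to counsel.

$129,637.00

First $91,500 at 41% = $37,515.00
Next $112,500 at 33% = $37,125.00
Next $91,000 at 28% = $25,480.00
Next $62,000 at 24% = $14,880.00
Remaining $97,580 at 15% = $14,637.00
Fee: $37,515.00 + $37,125.00 + $25,480.00 + $14,880.00 + $14,637.00 = $129,637.00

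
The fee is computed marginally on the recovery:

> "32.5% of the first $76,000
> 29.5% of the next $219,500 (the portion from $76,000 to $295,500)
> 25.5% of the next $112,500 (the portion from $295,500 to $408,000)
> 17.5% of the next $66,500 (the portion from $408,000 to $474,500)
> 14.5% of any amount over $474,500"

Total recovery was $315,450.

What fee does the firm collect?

First $76,000 at 32.5% = $24,700.00
Next $219,500 at 29.5% = $64,752.50
Remaining $19,950 at 25.5% = $5,087.25
Fee: $24,700.00 + $64,752.50 + $5,087.25 = $94,539.75

$94,539.75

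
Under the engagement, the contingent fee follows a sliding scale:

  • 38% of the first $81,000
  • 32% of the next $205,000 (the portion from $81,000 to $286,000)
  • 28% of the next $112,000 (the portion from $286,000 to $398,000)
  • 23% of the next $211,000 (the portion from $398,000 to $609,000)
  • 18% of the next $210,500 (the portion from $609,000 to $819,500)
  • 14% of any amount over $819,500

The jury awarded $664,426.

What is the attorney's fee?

$186,246.68

First $81,000 at 38% = $30,780.00
Next $205,000 at 32% = $65,600.00
Next $112,000 at 28% = $31,360.00
Next $211,000 at 23% = $48,530.00
Remaining $55,426 at 18% = $9,976.68
Fee: $30,780.00 + $65,600.00 + $31,360.00 + $48,530.00 + $9,976.68 = $186,246.68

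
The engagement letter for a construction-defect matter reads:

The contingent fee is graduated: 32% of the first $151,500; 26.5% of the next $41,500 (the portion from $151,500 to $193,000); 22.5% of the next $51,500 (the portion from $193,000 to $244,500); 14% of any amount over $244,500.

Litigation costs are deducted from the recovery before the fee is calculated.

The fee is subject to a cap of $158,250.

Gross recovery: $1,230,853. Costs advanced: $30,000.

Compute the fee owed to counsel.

Fee base (net of costs): $1,230,853 − $30,000 = $1,200,853
First $151,500 at 32% = $48,480.00
Next $41,500 at 26.5% = $10,997.50
Next $51,500 at 22.5% = $11,587.50
Remaining $956,353 at 14% = $133,889.42
Fee: $48,480.00 + $10,997.50 + $11,587.50 + $133,889.42 = $204,954.42
$204,954.42 exceeds the $158,250 cap, so the fee is capped at $158,250.00.

$158,250.00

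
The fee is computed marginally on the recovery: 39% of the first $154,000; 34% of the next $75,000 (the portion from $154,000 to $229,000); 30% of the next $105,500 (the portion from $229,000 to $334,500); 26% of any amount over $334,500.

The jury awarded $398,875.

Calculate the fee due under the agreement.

$133,947.50

First $154,000 at 39% = $60,060.00
Next $75,000 at 34% = $25,500.00
Next $105,500 at 30% = $31,650.00
Remaining $64,375 at 26% = $16,737.50
Fee: $60,060.00 + $25,500.00 + $31,650.00 + $16,737.50 = $133,947.50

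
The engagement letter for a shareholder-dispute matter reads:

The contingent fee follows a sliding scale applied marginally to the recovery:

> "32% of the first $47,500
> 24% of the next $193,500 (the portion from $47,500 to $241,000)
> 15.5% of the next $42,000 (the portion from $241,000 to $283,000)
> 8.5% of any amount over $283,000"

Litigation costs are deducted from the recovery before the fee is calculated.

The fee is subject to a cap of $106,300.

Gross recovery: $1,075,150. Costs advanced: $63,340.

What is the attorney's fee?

$106,300.00

Fee base (net of costs): $1,075,150 − $63,340 = $1,011,810
First $47,500 at 32% = $15,200.00
Next $193,500 at 24% = $46,440.00
Next $42,000 at 15.5% = $6,510.00
Remaining $728,810 at 8.5% = $61,948.85
Fee: $15,200.00 + $46,440.00 + $6,510.00 + $61,948.85 = $130,098.85
$130,098.85 exceeds the $106,300 cap, so the fee is capped at $106,300.00.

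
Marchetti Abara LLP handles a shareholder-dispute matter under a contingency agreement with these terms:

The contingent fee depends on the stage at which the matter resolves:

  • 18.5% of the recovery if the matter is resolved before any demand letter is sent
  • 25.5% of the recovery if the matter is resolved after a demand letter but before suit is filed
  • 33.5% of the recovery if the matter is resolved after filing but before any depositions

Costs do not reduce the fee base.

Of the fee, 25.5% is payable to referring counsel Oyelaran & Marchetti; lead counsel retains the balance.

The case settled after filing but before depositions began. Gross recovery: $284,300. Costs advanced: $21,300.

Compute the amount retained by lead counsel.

$70,954.17

Fee base is the gross recovery, $284,300; costs are reimbursed separately.
The matter settled after filing but before depositions began, so the 33.5% rate applies.
$284,300 × 33.5% = $95,240.50
Referral share: 25.5% of $95,240.50 = $24,286.33; lead counsel retains $95,240.50 − $24,286.33 = $70,954.17.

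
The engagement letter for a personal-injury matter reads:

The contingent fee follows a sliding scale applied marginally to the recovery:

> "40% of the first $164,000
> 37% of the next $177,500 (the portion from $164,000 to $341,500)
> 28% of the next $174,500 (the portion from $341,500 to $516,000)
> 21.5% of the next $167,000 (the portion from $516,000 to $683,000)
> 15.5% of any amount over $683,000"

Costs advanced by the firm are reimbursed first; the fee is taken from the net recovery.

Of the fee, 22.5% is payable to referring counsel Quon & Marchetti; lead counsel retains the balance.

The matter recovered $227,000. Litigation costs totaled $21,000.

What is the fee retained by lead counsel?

$62,883.50

Fee base (net of costs): $227,000 − $21,000 = $206,000
First $164,000 at 40% = $65,600.00
Remaining $42,000 at 37% = $15,540.00
Fee: $65,600.00 + $15,540.00 = $81,140.00
Referral share: 22.5% of $81,140.00 = $18,256.50; lead counsel retains $81,140.00 − $18,256.50 = $62,883.50.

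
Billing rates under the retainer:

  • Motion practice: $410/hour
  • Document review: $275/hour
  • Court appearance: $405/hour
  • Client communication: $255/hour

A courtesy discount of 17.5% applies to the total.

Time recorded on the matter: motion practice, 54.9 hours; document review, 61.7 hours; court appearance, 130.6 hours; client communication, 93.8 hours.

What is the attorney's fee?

Motion practice: 54.9 × $410 = $22,509.00
Document review: 61.7 × $275 = $16,967.50
Court appearance: 130.6 × $405 = $52,893.00
Client communication: 93.8 × $255 = $23,919.00
Subtotal: $116,288.50
Less 17.5% discount: −$20,350.49
Total: $116,288.50 − $20,350.49 = $95,938.01

$95,938.01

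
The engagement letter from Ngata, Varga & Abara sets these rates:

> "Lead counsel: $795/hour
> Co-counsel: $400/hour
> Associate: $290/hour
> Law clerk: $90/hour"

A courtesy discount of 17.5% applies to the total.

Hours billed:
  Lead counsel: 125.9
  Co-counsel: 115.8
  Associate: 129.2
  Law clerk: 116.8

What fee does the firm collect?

Lead counsel: 125.9 × $795 = $100,090.50
Co-counsel: 115.8 × $400 = $46,320.00
Associate: 129.2 × $290 = $37,468.00
Law clerk: 116.8 × $90 = $10,512.00
Subtotal: $194,390.50
Less 17.5% discount: −$34,018.34
Total: $194,390.50 − $34,018.34 = $160,372.16

$160,372.16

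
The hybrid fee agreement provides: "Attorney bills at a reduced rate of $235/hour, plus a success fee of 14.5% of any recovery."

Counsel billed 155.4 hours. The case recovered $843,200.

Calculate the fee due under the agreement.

$158,783.00

Hourly: 155.4 × $235 = $36,519.00
Success fee: 14.5% of $843,200 = $122,264.00
Total: $36,519.00 + $122,264.00 = $158,783.00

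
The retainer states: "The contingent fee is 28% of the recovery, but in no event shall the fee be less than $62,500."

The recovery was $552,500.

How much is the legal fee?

28% of $552,500 = $154,700.00
That exceeds the $62,500 minimum.

$154,700.00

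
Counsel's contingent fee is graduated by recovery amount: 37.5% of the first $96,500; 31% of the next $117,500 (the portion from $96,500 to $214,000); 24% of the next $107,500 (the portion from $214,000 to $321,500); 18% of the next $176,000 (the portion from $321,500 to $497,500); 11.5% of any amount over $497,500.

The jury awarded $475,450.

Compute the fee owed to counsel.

First $96,500 at 37.5% = $36,187.50
Next $117,500 at 31% = $36,425.00
Next $107,500 at 24% = $25,800.00
Remaining $153,950 at 18% = $27,711.00
Fee: $36,187.50 + $36,425.00 + $25,800.00 + $27,711.00 = $126,123.50

$126,123.50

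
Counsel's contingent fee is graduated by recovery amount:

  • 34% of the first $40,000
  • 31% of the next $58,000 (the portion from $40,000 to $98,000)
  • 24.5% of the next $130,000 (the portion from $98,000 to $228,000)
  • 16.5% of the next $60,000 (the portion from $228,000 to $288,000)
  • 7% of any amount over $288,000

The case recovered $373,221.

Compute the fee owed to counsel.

First $40,000 at 34% = $13,600.00
Next $58,000 at 31% = $17,980.00
Next $130,000 at 24.5% = $31,850.00
Next $60,000 at 16.5% = $9,900.00
Remaining $85,221 at 7% = $5,965.47
Fee: $13,600.00 + $17,980.00 + $31,850.00 + $9,900.00 + $5,965.47 = $79,295.47

$79,295.47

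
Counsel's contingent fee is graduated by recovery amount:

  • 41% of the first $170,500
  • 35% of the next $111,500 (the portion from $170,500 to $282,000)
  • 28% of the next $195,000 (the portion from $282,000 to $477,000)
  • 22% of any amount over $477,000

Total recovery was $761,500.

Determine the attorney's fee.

$226,120.00

First $170,500 at 41% = $69,905.00
Next $111,500 at 35% = $39,025.00
Next $195,000 at 28% = $54,600.00
Remaining $284,500 at 22% = $62,590.00
Fee: $69,905.00 + $39,025.00 + $54,600.00 + $62,590.00 = $226,120.00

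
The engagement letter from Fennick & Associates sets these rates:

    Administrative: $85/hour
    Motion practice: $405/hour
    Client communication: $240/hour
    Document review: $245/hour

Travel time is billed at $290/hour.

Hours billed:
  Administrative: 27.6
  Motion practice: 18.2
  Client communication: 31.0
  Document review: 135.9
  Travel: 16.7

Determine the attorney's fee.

$55,295.50

Administrative: 27.6 × $85 = $2,346.00
Motion practice: 18.2 × $405 = $7,371.00
Client communication: 31.0 × $240 = $7,440.00
Document review: 135.9 × $245 = $33,295.50
Subtotal: $2,346.00 + $7,371.00 + $7,440.00 + $33,295.50 = $50,452.50
Travel: 16.7 × $290 = $4,843.00
Total: $50,452.50 + $4,843.00 = $55,295.50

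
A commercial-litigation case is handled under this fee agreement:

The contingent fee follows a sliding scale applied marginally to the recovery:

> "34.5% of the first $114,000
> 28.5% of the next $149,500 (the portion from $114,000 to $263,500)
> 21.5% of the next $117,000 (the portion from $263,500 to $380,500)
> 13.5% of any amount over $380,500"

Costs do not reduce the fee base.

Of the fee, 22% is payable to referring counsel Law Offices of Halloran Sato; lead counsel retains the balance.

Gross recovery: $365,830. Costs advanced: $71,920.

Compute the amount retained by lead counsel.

$81,071.99

Fee base is the gross recovery, $365,830; costs are reimbursed separately.
First $114,000 at 34.5% = $39,330.00
Next $149,500 at 28.5% = $42,607.50
Remaining $102,330 at 21.5% = $22,000.95
Fee: $39,330.00 + $42,607.50 + $22,000.95 = $103,938.45
Referral share: 22% of $103,938.45 = $22,866.46; lead counsel retains $103,938.45 − $22,866.46 = $81,071.99.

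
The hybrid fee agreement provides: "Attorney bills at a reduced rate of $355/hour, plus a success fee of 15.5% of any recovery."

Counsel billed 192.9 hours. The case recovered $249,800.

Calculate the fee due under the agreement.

Hourly: 192.9 × $355 = $68,479.50
Success fee: 15.5% of $249,800 = $38,719.00
Total: $68,479.50 + $38,719.00 = $107,198.50

$107,198.50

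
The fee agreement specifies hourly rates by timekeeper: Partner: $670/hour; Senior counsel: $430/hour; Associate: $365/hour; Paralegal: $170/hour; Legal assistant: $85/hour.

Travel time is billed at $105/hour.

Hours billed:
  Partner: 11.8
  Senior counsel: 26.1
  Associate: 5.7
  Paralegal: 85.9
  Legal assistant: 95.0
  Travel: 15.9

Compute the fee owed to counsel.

Partner: 11.8 × $670 = $7,906.00
Senior counsel: 26.1 × $430 = $11,223.00
Associate: 5.7 × $365 = $2,080.50
Paralegal: 85.9 × $170 = $14,603.00
Legal assistant: 95.0 × $85 = $8,075.00
Subtotal: $7,906.00 + $11,223.00 + $2,080.50 + $14,603.00 + $8,075.00 = $43,887.50
Travel: 15.9 × $105 = $1,669.50
Total: $43,887.50 + $1,669.50 = $45,557.00

$45,557.00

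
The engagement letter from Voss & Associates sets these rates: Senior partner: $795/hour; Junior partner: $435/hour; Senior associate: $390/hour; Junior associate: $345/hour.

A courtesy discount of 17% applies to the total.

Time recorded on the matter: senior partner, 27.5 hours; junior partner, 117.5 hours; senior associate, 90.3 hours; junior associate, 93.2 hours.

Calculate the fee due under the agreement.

$116,487.18

Senior partner: 27.5 × $795 = $21,862.50
Junior partner: 117.5 × $435 = $51,112.50
Senior associate: 90.3 × $390 = $35,217.00
Junior associate: 93.2 × $345 = $32,154.00
Subtotal: $140,346.00
Less 17% discount: −$23,858.82
Total: $140,346.00 − $23,858.82 = $116,487.18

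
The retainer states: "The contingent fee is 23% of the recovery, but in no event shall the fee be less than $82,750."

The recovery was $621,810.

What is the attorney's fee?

23% of $621,810 = $143,016.30
That exceeds the $82,750 minimum.

$143,016.30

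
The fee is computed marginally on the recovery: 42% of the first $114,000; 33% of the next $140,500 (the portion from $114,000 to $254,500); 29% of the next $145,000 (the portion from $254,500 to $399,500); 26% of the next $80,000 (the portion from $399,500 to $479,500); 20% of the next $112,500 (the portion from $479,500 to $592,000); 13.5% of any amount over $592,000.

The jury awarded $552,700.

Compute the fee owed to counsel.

First $114,000 at 42% = $47,880.00
Next $140,500 at 33% = $46,365.00
Next $145,000 at 29% = $42,050.00
Next $80,000 at 26% = $20,800.00
Remaining $73,200 at 20% = $14,640.00
Fee: $47,880.00 + $46,365.00 + $42,050.00 + $20,800.00 + $14,640.00 = $171,735.00

$171,735.00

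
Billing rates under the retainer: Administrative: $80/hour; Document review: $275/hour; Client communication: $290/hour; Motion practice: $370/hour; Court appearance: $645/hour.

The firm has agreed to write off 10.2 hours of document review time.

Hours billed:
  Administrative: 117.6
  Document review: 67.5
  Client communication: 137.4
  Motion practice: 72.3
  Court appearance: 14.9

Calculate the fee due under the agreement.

$101,373.00

Administrative: 117.6 × $80 = $9,408.00
Document review: 67.5 × $275 = $18,562.50
Client communication: 137.4 × $290 = $39,846.00
Motion practice: 72.3 × $370 = $26,751.00
Court appearance: 14.9 × $645 = $9,610.50
Subtotal: $104,178.00
Write-off: 10.2 × $275 = $2,805.00
Total: $104,178.00 − $2,805.00 = $101,373.00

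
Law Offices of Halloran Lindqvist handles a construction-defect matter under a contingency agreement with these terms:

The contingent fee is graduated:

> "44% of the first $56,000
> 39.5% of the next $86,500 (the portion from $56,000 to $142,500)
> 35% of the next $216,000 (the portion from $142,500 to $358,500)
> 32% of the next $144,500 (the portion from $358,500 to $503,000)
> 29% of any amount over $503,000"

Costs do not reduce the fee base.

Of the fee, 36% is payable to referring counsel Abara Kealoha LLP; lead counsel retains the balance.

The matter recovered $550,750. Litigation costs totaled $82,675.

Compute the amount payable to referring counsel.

Fee base is the gross recovery, $550,750; costs are reimbursed separately.
First $56,000 at 44% = $24,640.00
Next $86,500 at 39.5% = $34,167.50
Next $216,000 at 35% = $75,600.00
Next $144,500 at 32% = $46,240.00
Remaining $47,750 at 29% = $13,847.50
Fee: $24,640.00 + $34,167.50 + $75,600.00 + $46,240.00 + $13,847.50 = $194,495.00
Referral share: 36% of $194,495.00 = $70,018.20; lead counsel retains $194,495.00 − $70,018.20 = $124,476.80.

$70,018.20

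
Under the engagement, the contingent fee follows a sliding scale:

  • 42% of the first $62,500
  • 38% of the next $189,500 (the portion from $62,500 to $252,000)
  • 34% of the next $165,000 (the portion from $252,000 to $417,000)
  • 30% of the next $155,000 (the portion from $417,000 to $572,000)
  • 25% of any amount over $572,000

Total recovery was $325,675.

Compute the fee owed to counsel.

$123,309.50

First $62,500 at 42% = $26,250.00
Next $189,500 at 38% = $72,010.00
Remaining $73,675 at 34% = $25,049.50
Fee: $26,250.00 + $72,010.00 + $25,049.50 = $123,309.50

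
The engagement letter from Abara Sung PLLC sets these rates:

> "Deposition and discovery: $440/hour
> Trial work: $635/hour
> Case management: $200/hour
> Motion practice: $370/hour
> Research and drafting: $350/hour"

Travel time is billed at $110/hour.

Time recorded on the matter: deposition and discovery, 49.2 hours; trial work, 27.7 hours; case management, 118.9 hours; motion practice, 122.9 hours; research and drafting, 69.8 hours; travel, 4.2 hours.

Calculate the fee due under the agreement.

Deposition and discovery: 49.2 × $440 = $21,648.00
Trial work: 27.7 × $635 = $17,589.50
Case management: 118.9 × $200 = $23,780.00
Motion practice: 122.9 × $370 = $45,473.00
Research and drafting: 69.8 × $350 = $24,430.00
Subtotal: $21,648.00 + $17,589.50 + $23,780.00 + $45,473.00 + $24,430.00 = $132,920.50
Travel: 4.2 × $110 = $462.00
Total: $132,920.50 + $462.00 = $133,382.50

$133,382.50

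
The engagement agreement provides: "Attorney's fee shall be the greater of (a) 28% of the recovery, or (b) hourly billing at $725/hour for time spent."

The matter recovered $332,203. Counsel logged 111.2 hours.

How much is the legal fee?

(a) 28% of $332,203 = $93,016.84
(b) 111.2 × $725 = $80,620.00
The greater is (a): $93,016.84.

$93,016.84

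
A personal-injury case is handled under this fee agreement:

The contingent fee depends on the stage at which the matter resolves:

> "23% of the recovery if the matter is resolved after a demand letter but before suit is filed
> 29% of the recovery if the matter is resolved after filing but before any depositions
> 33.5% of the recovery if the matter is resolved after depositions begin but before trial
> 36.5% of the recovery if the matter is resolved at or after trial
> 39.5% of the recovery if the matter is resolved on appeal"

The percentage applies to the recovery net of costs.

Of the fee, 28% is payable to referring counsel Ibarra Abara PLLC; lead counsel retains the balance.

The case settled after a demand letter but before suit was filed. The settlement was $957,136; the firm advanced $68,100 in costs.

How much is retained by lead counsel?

$147,224.36

Fee base (net of costs): $957,136 − $68,100 = $889,036
The matter settled after a demand letter but before suit was filed, so the 23% rate applies.
$889,036 × 23% = $204,478.28
Referral share: 28% of $204,478.28 = $57,253.92; lead counsel retains $204,478.28 − $57,253.92 = $147,224.36.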